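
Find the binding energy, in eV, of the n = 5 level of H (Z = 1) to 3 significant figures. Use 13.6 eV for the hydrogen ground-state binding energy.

0.544 eV

E_5 = −13.60/25 = −0.544 eV, so ionization (to E = 0) requires 0.544 eV.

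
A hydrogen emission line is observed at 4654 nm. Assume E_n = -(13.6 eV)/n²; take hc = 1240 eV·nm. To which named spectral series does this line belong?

Pfund

ΔE = 1240/4654 = 0.2664 eV.
This matches 13.6 × (1/5² − 1/7²), so n_f = 5: the Pfund series.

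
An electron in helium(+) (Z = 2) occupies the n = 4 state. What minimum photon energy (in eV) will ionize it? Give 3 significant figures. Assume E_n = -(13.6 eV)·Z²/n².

E_n = −13.6 Z²/n² = −54.40/n² eV for Z = 2.
E_4 = −54.40/16 = −3.40 eV, so ionization (to E = 0) requires 3.40 eV.

3.40 eV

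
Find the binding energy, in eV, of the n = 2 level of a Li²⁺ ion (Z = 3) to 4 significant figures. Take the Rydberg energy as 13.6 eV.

E_n = −13.6 Z²/n² = −122.4/n² eV for Z = 3.
E_2 = −122.4/4 = −30.60 eV, so ionization (to E = 0) requires 30.60 eV.

30.60 eV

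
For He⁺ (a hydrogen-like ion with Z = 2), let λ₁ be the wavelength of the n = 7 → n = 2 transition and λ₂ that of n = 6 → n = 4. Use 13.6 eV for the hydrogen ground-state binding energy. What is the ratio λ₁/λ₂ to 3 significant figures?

0.151

λ ∝ 1/ΔE ∝ 1/(1/n_f² − 1/n_i²), and the Z² and hc factors cancel in the ratio.
λ₁/λ₂ = (1/4² − 1/6²)/(1/2² − 1/7²) = 0.03472/0.2296 = 0.151.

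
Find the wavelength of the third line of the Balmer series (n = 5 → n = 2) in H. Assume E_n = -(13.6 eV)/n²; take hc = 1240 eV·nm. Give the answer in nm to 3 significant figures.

434 nm

The Balmer series terminates on n_f = 2; the third line has n_i = 2+3 = 5.
ΔE = 13.60 × (1/2² − 1/5²) = 2.856 eV.
λ = 1240 / 2.856 = 434 nm.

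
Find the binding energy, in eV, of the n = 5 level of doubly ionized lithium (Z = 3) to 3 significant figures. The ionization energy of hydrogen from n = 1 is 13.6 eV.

E_n = −13.6 Z²/n² = −122.4/n² eV for Z = 3.
E_5 = −122.4/25 = −4.90 eV, so ionization (to E = 0) requires 4.90 eV.

4.90 eV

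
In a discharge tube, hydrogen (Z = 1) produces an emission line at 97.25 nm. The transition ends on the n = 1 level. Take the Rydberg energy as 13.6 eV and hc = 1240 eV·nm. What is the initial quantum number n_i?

The photon energy is ΔE = hc/λ = 1240 / 97.25 = 12.75 eV.
With Z = 1, ΔE = 13.60 × (1/n_f² − 1/n_i²), so 1/n_f² − 1/n_i² = 0.9375.
With n_f = 1: 1/n_i² = 1/1 − 0.9375 = 0.06245, so n_i ≈ 4.00.

n_i = 4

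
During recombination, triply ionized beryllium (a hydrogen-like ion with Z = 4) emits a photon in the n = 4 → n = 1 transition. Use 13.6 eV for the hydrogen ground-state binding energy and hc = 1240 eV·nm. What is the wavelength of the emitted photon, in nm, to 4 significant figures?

6.078 nm

For Z = 4 the level energies scale as Z², so the effective Rydberg energy is 13.6 × 16 = 217.6 eV.
ΔE = 217.6 × (1/1² − 1/4²) = 217.6 × 0.9375 = 204.0 eV.
λ = hc/ΔE = 1240 / 204.0 = 6.078 nm.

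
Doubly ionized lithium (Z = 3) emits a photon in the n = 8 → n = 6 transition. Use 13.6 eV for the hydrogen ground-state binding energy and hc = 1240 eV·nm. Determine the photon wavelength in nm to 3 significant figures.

For Z = 3 the level energies scale as Z², so the effective Rydberg energy is 13.6 × 9 = 122.4 eV.
ΔE = 122.4 × (1/6² − 1/8²) = 122.4 × 0.01215 = 1.488 eV.
λ = hc/ΔE = 1240 / 1.488 = 834 nm.

834 nm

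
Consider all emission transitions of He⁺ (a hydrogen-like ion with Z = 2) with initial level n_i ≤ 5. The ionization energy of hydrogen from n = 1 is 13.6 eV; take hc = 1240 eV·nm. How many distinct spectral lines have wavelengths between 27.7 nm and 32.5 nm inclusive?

Enumerate all n_i → n_f pairs with 1 ≤ n_f < n_i ≤ 5 and compute λ = 1240 / [13.6·4·(1/n_f² − 1/n_i²)].
Lines falling in [27.7, 32.5] nm: 2→1 (30.39 nm).

1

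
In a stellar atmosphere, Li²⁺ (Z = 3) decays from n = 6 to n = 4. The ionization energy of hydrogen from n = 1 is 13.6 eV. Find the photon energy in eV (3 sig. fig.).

4.25 eV

The Bohr energies scale as Z², so for Z = 3: E_n = −122.4/n² eV.
E_6 = −122.4/36 = −3.400 eV and E_4 = −122.4/16 = −7.650 eV.
The photon energy is |E_6 − E_4| = 4.25 eV.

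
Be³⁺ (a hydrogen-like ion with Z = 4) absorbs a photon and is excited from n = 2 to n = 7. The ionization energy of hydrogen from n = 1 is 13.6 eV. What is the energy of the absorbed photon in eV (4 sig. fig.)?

49.96 eV

The Bohr energies scale as Z², so for Z = 4: E_n = −217.6/n² eV.
E_7 = −217.6/49 = −4.441 eV and E_2 = −217.6/4 = −54.40 eV.
The photon energy is |E_7 − E_2| = 49.96 eV.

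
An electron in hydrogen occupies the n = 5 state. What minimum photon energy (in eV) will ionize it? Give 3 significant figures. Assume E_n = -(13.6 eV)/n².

E_5 = −13.60/25 = −0.544 eV, so ionization (to E = 0) requires 0.544 eV.

0.544 eV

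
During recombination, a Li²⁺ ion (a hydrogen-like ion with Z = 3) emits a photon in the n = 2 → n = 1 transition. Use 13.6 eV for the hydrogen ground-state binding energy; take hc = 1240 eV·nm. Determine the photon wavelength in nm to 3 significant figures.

13.5 nm

For Z = 3 the level energies scale as Z², so the effective Rydberg energy is 13.6 × 9 = 122.4 eV.
ΔE = 122.4 × (1/1² − 1/2²) = 122.4 × 0.7500 = 91.80 eV.
λ = hc/ΔE = 1240 / 91.80 = 13.5 nm.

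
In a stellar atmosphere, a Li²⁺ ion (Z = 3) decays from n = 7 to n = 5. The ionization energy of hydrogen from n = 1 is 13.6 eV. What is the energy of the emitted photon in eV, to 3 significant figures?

2.40 eV

The Bohr energies scale as Z², so for Z = 3: E_n = −122.4/n² eV.
E_7 = −122.4/49 = −2.498 eV and E_5 = −122.4/25 = −4.896 eV.
The photon energy is |E_7 − E_5| = 2.40 eV.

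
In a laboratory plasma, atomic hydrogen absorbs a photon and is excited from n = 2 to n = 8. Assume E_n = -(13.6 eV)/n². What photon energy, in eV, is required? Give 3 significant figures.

3.19 eV

E_8 = −13.60/64 = −0.2125 eV and E_2 = −13.60/4 = −3.400 eV.
The photon energy is |E_8 − E_2| = 3.19 eV.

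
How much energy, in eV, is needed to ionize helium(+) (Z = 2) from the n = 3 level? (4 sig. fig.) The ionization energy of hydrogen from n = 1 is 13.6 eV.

E_n = −13.6 Z²/n² = −54.40/n² eV for Z = 2.
E_3 = −54.40/9 = −6.044 eV, so ionization (to E = 0) requires 6.044 eV.

6.044 eV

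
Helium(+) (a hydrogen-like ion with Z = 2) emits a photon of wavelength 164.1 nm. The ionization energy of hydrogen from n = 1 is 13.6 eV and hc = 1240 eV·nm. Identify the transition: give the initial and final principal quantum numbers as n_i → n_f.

n_i = 3, n_f = 2

The photon energy is ΔE = hc/λ = 1240 / 164.1 = 7.556 eV.
With Z = 2, ΔE = 54.40 × (1/n_f² − 1/n_i²), so 1/n_f² − 1/n_i² = 0.1389.
Trying n_f = 2 gives 1/n_i² = 0.1111, i.e. n_i ≈ 3; this pair matches.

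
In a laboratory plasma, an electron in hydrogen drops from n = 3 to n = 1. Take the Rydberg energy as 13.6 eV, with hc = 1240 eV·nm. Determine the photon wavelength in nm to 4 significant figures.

ΔE = 13.60 × (1/1² − 1/3²) = 13.60 × 0.8889 = 12.09 eV.
λ = hc/ΔE = 1240 / 12.09 = 102.6 nm.

102.6 nm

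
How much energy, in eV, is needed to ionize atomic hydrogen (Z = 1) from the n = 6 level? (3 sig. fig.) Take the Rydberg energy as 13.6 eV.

E_6 = −13.60/36 = −0.378 eV, so ionization (to E = 0) requires 0.378 eV.

0.378 eV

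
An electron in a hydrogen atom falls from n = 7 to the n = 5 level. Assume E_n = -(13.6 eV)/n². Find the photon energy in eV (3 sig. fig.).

E_7 = −13.60/49 = −0.2776 eV and E_5 = −13.60/25 = −0.5440 eV.
The photon energy is |E_7 − E_5| = 0.266 eV.

0.266 eV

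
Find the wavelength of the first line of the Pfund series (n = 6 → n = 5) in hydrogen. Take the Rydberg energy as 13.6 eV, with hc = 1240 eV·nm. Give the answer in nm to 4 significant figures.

7460 nm

The Pfund series terminates on n_f = 5; the first line has n_i = 5+1 = 6.
ΔE = 13.60 × (1/5² − 1/6²) = 0.1662 eV.
λ = 1240 / 0.1662 = 7460 nm.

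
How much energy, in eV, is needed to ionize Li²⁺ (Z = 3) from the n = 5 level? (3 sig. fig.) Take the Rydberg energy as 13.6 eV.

4.90 eV

E_n = −13.6 Z²/n² = −122.4/n² eV for Z = 3.
E_5 = −122.4/25 = −4.90 eV, so ionization (to E = 0) requires 4.90 eV.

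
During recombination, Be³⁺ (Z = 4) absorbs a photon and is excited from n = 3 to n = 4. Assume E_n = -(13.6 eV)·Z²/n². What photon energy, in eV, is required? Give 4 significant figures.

The Bohr energies scale as Z², so for Z = 4: E_n = −217.6/n² eV.
E_4 = −217.6/16 = −13.60 eV and E_3 = −217.6/9 = −24.18 eV.
The photon energy is |E_4 − E_3| = 10.58 eV.

10.58 eV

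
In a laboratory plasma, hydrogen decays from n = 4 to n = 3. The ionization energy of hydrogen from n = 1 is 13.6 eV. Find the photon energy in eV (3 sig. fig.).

0.661 eV

E_4 = −13.60/16 = −0.8500 eV and E_3 = −13.60/9 = −1.511 eV.
The photon energy is |E_4 − E_3| = 0.661 eV.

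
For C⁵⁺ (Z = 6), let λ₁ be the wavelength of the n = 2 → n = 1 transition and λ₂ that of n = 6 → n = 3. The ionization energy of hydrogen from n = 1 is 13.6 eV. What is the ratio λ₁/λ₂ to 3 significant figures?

0.111

λ ∝ 1/ΔE ∝ 1/(1/n_f² − 1/n_i²), and the Z² and hc factors cancel in the ratio.
λ₁/λ₂ = (1/3² − 1/6²)/(1/1² − 1/2²) = 0.08333/0.7500 = 0.111.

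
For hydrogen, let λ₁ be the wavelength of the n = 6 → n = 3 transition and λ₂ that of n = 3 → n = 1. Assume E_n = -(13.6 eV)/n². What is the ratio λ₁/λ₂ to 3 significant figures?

10.7

λ ∝ 1/ΔE ∝ 1/(1/n_f² − 1/n_i²), and the Z² and hc factors cancel in the ratio.
λ₁/λ₂ = (1/1² − 1/3²)/(1/3² − 1/6²) = 0.8889/0.08333 = 10.7.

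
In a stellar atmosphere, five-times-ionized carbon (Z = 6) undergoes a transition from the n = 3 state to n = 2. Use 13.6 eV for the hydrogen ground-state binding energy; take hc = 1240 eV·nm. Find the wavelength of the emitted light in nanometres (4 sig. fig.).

18.24 nm

For Z = 6 the level energies scale as Z², so the effective Rydberg energy is 13.6 × 36 = 489.6 eV.
ΔE = 489.6 × (1/2² − 1/3²) = 489.6 × 0.1389 = 68.00 eV.
λ = hc/ΔE = 1240 / 68.00 = 18.24 nm.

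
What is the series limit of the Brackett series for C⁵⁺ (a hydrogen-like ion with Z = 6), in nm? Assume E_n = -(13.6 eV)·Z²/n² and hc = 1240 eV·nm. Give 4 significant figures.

40.52 nm

The Brackett series has lower level n_f = 4; the series limit corresponds to n_i → ∞.
ΔE_max = 13.6 × 36 / 4² = 30.60 eV.
λ_min = 1240 / 30.60 = 40.52 nm.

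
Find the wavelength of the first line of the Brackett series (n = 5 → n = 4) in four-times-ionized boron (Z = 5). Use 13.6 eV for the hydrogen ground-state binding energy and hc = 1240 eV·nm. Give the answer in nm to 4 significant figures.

162.1 nm

The Brackett series terminates on n_f = 4; the first line has n_i = 4+1 = 5.
ΔE = 340.0 × (1/4² − 1/5²) = 7.650 eV.
λ = 1240 / 7.650 = 162.1 nm.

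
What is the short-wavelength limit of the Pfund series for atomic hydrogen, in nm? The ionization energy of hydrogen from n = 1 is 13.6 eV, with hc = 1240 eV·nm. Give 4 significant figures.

The Pfund series has lower level n_f = 5; the series limit corresponds to n_i → ∞.
ΔE_max = 13.6 × 1 / 5² = 0.5440 eV.
λ_min = 1240 / 0.5440 = 2279 nm.

2279 nm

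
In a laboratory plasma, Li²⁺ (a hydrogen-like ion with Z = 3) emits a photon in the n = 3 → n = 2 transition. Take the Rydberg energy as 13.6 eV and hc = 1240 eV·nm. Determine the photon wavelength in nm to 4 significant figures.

For Z = 3 the level energies scale as Z², so the effective Rydberg energy is 13.6 × 9 = 122.4 eV.
ΔE = 122.4 × (1/2² − 1/3²) = 122.4 × 0.1389 = 17.00 eV.
λ = hc/ΔE = 1240 / 17.00 = 72.94 nm.

72.94 nm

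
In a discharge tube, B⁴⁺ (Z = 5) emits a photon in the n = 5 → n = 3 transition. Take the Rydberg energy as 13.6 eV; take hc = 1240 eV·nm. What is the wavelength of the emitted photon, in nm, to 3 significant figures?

51.3 nm

For Z = 5 the level energies scale as Z², so the effective Rydberg energy is 13.6 × 25 = 340.0 eV.
ΔE = 340.0 × (1/3² − 1/5²) = 340.0 × 0.07111 = 24.18 eV.
λ = hc/ΔE = 1240 / 24.18 = 51.3 nm.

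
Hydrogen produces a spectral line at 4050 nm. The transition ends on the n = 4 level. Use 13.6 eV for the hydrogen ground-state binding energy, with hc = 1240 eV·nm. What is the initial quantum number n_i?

The photon energy is ΔE = hc/λ = 1240 / 4050 = 0.3062 eV.
With Z = 1, ΔE = 13.60 × (1/n_f² − 1/n_i²), so 1/n_f² − 1/n_i² = 0.02251.
With n_f = 4: 1/n_i² = 1/16 − 0.02251 = 0.03999, so n_i ≈ 5.00.

n_i = 5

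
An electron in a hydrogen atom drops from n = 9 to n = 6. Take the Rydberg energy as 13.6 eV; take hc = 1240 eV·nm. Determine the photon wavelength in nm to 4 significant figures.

ΔE = 13.60 × (1/6² − 1/9²) = 13.60 × 0.01543 = 0.2099 eV.
λ = hc/ΔE = 1240 / 0.2099 = 5908 nm.

5908 nm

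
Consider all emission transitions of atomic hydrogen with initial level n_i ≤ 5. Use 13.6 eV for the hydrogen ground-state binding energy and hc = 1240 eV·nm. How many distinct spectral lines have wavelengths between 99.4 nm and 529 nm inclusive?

4

Enumerate all n_i → n_f pairs with 1 ≤ n_f < n_i ≤ 5 and compute λ = 1240 / [13.6·1·(1/n_f² − 1/n_i²)].
Lines falling in [99.4, 529] nm: 3→1 (102.6 nm), 2→1 (121.6 nm), 5→2 (434.2 nm), 4→2 (486.3 nm).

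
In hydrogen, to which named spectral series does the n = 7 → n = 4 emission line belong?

The series is set by the lower level: n_f = 4 is the Brackett series.

Brackett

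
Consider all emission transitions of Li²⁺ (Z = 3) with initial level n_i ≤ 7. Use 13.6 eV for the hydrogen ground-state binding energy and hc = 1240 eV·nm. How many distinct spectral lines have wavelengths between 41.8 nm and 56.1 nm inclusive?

Enumerate all n_i → n_f pairs with 1 ≤ n_f < n_i ≤ 7 and compute λ = 1240 / [13.6·9·(1/n_f² − 1/n_i²)].
Lines falling in [41.8, 56.1] nm: 7→2 (44.12 nm), 6→2 (45.59 nm), 5→2 (48.24 nm), 4→2 (54.03 nm).

4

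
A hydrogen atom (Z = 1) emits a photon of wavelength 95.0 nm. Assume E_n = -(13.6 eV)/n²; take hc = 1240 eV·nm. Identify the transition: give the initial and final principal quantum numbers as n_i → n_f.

n_i = 5, n_f = 1

The photon energy is ΔE = hc/λ = 1240 / 95.0 = 13.05 eV.
With Z = 1, ΔE = 13.60 × (1/n_f² − 1/n_i²), so 1/n_f² − 1/n_i² = 0.9598.
Trying n_f = 1 gives 1/n_i² = 0.04025, i.e. n_i ≈ 5; this pair matches.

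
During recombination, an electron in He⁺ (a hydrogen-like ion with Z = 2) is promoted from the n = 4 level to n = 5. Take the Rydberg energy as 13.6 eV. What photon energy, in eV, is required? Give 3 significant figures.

The Bohr energies scale as Z², so for Z = 2: E_n = −54.40/n² eV.
E_5 = −54.40/25 = −2.176 eV and E_4 = −54.40/16 = −3.400 eV.
The photon energy is |E_5 − E_4| = 1.22 eV.

1.22 eV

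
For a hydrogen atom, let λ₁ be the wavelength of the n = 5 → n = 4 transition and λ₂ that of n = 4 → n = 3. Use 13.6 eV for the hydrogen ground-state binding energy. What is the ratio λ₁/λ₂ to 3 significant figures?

λ ∝ 1/ΔE ∝ 1/(1/n_f² − 1/n_i²), and the Z² and hc factors cancel in the ratio.
λ₁/λ₂ = (1/3² − 1/4²)/(1/4² − 1/5²) = 0.04861/0.02250 = 2.16.

2.16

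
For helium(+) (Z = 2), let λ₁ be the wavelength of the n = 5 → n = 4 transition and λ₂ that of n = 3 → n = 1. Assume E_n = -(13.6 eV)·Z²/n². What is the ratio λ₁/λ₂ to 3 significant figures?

39.5

λ ∝ 1/ΔE ∝ 1/(1/n_f² − 1/n_i²), and the Z² and hc factors cancel in the ratio.
λ₁/λ₂ = (1/1² − 1/3²)/(1/4² − 1/5²) = 0.8889/0.02250 = 39.5.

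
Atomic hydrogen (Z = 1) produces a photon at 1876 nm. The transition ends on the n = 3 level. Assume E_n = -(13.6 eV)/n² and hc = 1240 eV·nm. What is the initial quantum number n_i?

The photon energy is ΔE = hc/λ = 1240 / 1876 = 0.6610 eV.
With Z = 1, ΔE = 13.60 × (1/n_f² − 1/n_i²), so 1/n_f² − 1/n_i² = 0.04860.
With n_f = 3: 1/n_i² = 1/9 − 0.04860 = 0.06251, so n_i ≈ 4.00.

n_i = 4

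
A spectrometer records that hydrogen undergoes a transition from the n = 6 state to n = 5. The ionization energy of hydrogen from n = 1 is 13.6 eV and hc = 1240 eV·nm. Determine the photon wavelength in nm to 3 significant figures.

ΔE = 13.60 × (1/5² − 1/6²) = 13.60 × 0.01222 = 0.1662 eV.
λ = hc/ΔE = 1240 / 0.1662 = 7460 nm.

7460 nm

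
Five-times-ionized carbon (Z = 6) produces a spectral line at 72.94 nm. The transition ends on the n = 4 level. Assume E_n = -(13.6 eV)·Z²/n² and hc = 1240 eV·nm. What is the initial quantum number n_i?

n_i = 6

The photon energy is ΔE = hc/λ = 1240 / 72.94 = 17.00 eV.
With Z = 6, ΔE = 489.6 × (1/n_f² − 1/n_i²), so 1/n_f² − 1/n_i² = 0.03472.
With n_f = 4: 1/n_i² = 1/16 − 0.03472 = 0.02778, so n_i ≈ 6.00.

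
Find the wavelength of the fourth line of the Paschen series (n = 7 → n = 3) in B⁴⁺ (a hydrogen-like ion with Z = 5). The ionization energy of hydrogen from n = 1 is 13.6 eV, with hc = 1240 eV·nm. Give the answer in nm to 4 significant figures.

40.21 nm

The Paschen series terminates on n_f = 3; the fourth line has n_i = 3+4 = 7.
ΔE = 340.0 × (1/3² − 1/7²) = 30.84 eV.
λ = 1240 / 30.84 = 40.21 nm.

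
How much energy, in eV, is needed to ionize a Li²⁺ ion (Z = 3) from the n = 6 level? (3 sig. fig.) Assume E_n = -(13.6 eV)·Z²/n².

E_n = −13.6 Z²/n² = −122.4/n² eV for Z = 3.
E_6 = −122.4/36 = −3.40 eV, so ionization (to E = 0) requires 3.40 eV.

3.40 eV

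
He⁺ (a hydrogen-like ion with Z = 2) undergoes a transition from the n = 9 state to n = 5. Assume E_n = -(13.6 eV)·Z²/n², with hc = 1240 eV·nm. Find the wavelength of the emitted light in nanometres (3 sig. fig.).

824 nm

For Z = 2 the level energies scale as Z², so the effective Rydberg energy is 13.6 × 4 = 54.40 eV.
ΔE = 54.40 × (1/5² − 1/9²) = 54.40 × 0.02765 = 1.504 eV.
λ = hc/ΔE = 1240 / 1.504 = 824 nm.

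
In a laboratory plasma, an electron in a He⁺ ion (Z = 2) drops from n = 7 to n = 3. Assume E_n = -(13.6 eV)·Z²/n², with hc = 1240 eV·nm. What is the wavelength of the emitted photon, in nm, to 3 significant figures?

For Z = 2 the level energies scale as Z², so the effective Rydberg energy is 13.6 × 4 = 54.40 eV.
ΔE = 54.40 × (1/3² − 1/7²) = 54.40 × 0.09070 = 4.934 eV.
λ = hc/ΔE = 1240 / 4.934 = 251 nm.

251 nm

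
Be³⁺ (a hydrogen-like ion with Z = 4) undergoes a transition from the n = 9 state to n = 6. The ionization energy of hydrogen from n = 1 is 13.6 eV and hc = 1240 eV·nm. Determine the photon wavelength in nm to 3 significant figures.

369 nm

For Z = 4 the level energies scale as Z², so the effective Rydberg energy is 13.6 × 16 = 217.6 eV.
ΔE = 217.6 × (1/6² − 1/9²) = 217.6 × 0.01543 = 3.358 eV.
λ = hc/ΔE = 1240 / 3.358 = 369 nm.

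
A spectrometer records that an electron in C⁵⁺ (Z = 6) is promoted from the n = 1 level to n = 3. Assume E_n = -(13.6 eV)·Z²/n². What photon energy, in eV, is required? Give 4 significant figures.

The Bohr energies scale as Z², so for Z = 6: E_n = −489.6/n² eV.
E_3 = −489.6/9 = −54.40 eV and E_1 = −489.6/1 = −489.6 eV.
The photon energy is |E_3 − E_1| = 435.2 eV.

435.2 eV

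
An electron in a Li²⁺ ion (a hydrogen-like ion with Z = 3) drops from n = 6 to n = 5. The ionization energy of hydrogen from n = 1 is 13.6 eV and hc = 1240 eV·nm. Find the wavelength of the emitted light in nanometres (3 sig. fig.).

829 nm

For Z = 3 the level energies scale as Z², so the effective Rydberg energy is 13.6 × 9 = 122.4 eV.
ΔE = 122.4 × (1/5² − 1/6²) = 122.4 × 0.01222 = 1.496 eV.
λ = hc/ΔE = 1240 / 1.496 = 829 nm.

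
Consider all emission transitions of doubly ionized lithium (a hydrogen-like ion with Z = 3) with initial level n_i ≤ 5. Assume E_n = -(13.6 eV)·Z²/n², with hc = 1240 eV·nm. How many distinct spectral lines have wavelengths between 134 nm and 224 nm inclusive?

2

Enumerate all n_i → n_f pairs with 1 ≤ n_f < n_i ≤ 5 and compute λ = 1240 / [13.6·9·(1/n_f² − 1/n_i²)].
Lines falling in [134, 224] nm: 5→3 (142.5 nm), 4→3 (208.4 nm).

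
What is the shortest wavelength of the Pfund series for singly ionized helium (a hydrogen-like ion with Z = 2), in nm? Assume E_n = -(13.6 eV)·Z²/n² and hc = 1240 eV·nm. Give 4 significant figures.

569.9 nm

The Pfund series has lower level n_f = 5; the series limit corresponds to n_i → ∞.
ΔE_max = 13.6 × 4 / 5² = 2.176 eV.
λ_min = 1240 / 2.176 = 569.9 nm.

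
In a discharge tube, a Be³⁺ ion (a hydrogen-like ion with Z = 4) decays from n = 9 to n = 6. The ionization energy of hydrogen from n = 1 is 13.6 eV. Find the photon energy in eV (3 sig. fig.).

The Bohr energies scale as Z², so for Z = 4: E_n = −217.6/n² eV.
E_9 = −217.6/81 = −2.686 eV and E_6 = −217.6/36 = −6.044 eV.
The photon energy is |E_9 − E_6| = 3.36 eV.

3.36 eV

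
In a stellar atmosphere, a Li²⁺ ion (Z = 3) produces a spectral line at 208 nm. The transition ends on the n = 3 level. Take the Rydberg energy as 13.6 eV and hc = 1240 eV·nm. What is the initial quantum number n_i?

n_i = 4

The photon energy is ΔE = hc/λ = 1240 / 208 = 5.962 eV.
With Z = 3, ΔE = 122.4 × (1/n_f² − 1/n_i²), so 1/n_f² − 1/n_i² = 0.04871.
With n_f = 3: 1/n_i² = 1/9 − 0.04871 = 0.06241, so n_i ≈ 4.00.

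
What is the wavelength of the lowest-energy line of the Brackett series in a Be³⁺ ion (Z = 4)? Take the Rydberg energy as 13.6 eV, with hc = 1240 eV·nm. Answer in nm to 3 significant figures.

253 nm

The Brackett series terminates on n_f = 4; the first line has n_i = 4+1 = 5.
ΔE = 217.6 × (1/4² − 1/5²) = 4.896 eV.
λ = 1240 / 4.896 = 253 nm.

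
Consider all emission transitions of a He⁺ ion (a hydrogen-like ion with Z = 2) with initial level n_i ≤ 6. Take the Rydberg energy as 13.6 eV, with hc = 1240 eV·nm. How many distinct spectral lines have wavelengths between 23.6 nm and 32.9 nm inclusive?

4

Enumerate all n_i → n_f pairs with 1 ≤ n_f < n_i ≤ 6 and compute λ = 1240 / [13.6·4·(1/n_f² − 1/n_i²)].
Lines falling in [23.6, 32.9] nm: 5→1 (23.74 nm), 4→1 (24.31 nm), 3→1 (25.64 nm), 2→1 (30.39 nm).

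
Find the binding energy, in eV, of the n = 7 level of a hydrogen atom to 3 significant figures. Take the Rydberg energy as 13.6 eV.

0.278 eV

E_7 = −13.60/49 = −0.278 eV, so ionization (to E = 0) requires 0.278 eV.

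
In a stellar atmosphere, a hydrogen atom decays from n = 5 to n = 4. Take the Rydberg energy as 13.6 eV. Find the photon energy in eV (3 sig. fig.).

0.306 eV

E_5 = −13.60/25 = −0.5440 eV and E_4 = −13.60/16 = −0.8500 eV.
The photon energy is |E_5 − E_4| = 0.306 eV.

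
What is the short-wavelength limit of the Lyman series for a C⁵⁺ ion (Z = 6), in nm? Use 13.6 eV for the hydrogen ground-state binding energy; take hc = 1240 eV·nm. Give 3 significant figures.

2.53 nm

The Lyman series has lower level n_f = 1; the series limit corresponds to n_i → ∞.
ΔE_max = 13.6 × 36 / 1² = 489.6 eV.
λ_min = 1240 / 489.6 = 2.53 nm.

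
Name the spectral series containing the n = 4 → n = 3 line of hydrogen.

Paschen

The series is set by the lower level: n_f = 3 is the Paschen series.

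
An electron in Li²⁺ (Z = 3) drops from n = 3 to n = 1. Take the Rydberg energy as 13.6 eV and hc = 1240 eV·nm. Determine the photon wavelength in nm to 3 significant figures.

For Z = 3 the level energies scale as Z², so the effective Rydberg energy is 13.6 × 9 = 122.4 eV.
ΔE = 122.4 × (1/1² − 1/3²) = 122.4 × 0.8889 = 108.8 eV.
λ = hc/ΔE = 1240 / 108.8 = 11.4 nm.

11.4 nm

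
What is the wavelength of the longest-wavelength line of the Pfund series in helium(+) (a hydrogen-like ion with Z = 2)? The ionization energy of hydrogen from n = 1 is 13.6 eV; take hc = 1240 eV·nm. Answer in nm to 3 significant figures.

The Pfund series terminates on n_f = 5; the first line has n_i = 5+1 = 6.
ΔE = 54.40 × (1/5² − 1/6²) = 0.6649 eV.
λ = 1240 / 0.6649 = 1860 nm.

1860 nm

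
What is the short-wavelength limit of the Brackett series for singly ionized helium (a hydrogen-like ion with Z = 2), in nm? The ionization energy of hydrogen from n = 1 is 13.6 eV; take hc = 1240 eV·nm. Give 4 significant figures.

364.7 nm

The Brackett series has lower level n_f = 4; the series limit corresponds to n_i → ∞.
ΔE_max = 13.6 × 4 / 4² = 3.400 eV.
λ_min = 1240 / 3.400 = 364.7 nm.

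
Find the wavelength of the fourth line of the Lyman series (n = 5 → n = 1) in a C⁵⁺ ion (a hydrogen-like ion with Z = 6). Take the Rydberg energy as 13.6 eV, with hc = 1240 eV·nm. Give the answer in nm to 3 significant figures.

The Lyman series terminates on n_f = 1; the fourth line has n_i = 1+4 = 5.
ΔE = 489.6 × (1/1² − 1/5²) = 470.0 eV.
λ = 1240 / 470.0 = 2.64 nm.

2.64 nm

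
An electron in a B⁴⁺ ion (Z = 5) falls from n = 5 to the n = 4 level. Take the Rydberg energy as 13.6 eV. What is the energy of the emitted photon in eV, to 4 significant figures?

7.650 eV

The Bohr energies scale as Z², so for Z = 5: E_n = −340.0/n² eV.
E_5 = −340.0/25 = −13.60 eV and E_4 = −340.0/16 = −21.25 eV.
The photon energy is |E_5 − E_4| = 7.650 eV.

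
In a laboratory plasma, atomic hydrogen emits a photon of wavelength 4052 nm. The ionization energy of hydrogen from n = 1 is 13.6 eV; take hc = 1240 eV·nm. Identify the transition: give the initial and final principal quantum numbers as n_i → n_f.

n_i = 5, n_f = 4

The photon energy is ΔE = hc/λ = 1240 / 4052 = 0.3060 eV.
With Z = 1, ΔE = 13.60 × (1/n_f² − 1/n_i²), so 1/n_f² − 1/n_i² = 0.02250.
Trying n_f = 4 gives 1/n_i² = 0.04000, i.e. n_i ≈ 5; this pair matches.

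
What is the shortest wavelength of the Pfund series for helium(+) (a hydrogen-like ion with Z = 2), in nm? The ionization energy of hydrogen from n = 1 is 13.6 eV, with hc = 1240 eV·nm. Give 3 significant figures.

570 nm

The Pfund series has lower level n_f = 5; the series limit corresponds to n_i → ∞.
ΔE_max = 13.6 × 4 / 5² = 2.176 eV.
λ_min = 1240 / 2.176 = 570 nm.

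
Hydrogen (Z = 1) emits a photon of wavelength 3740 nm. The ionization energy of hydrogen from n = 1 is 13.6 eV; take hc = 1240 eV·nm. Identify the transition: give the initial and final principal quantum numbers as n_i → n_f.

n_i = 8, n_f = 5

The photon energy is ΔE = hc/λ = 1240 / 3740 = 0.3316 eV.
With Z = 1, ΔE = 13.60 × (1/n_f² − 1/n_i²), so 1/n_f² − 1/n_i² = 0.02438.
Trying n_f = 5 gives 1/n_i² = 0.01562, i.e. n_i ≈ 8; this pair matches.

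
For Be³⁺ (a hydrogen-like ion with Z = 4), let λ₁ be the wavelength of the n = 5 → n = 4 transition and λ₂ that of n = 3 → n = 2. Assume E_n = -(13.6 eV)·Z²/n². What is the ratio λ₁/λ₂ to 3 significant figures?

6.17

λ ∝ 1/ΔE ∝ 1/(1/n_f² − 1/n_i²), and the Z² and hc factors cancel in the ratio.
λ₁/λ₂ = (1/2² − 1/3²)/(1/4² − 1/5²) = 0.1389/0.02250 = 6.17.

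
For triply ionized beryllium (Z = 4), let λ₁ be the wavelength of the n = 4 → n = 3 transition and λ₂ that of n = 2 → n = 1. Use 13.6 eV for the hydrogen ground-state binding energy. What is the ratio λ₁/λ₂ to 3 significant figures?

15.4

λ ∝ 1/ΔE ∝ 1/(1/n_f² − 1/n_i²), and the Z² and hc factors cancel in the ratio.
λ₁/λ₂ = (1/1² − 1/2²)/(1/3² − 1/4²) = 0.7500/0.04861 = 15.4.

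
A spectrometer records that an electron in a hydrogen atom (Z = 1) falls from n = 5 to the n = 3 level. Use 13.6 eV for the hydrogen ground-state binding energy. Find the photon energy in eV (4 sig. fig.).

E_5 = −13.60/25 = −0.5440 eV and E_3 = −13.60/9 = −1.511 eV.
The photon energy is |E_5 − E_3| = 0.9671 eV.

0.9671 eV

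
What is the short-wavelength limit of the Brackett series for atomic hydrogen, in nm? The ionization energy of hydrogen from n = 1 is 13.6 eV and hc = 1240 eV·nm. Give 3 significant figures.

The Brackett series has lower level n_f = 4; the series limit corresponds to n_i → ∞.
ΔE_max = 13.6 × 1 / 4² = 0.8500 eV.
λ_min = 1240 / 0.8500 = 1460 nm.

1460 nm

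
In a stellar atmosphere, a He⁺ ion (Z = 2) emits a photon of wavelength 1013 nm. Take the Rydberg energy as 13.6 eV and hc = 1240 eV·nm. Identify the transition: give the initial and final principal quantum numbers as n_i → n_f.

n_i = 5, n_f = 4

The photon energy is ΔE = hc/λ = 1240 / 1013 = 1.224 eV.
With Z = 2, ΔE = 54.40 × (1/n_f² − 1/n_i²), so 1/n_f² − 1/n_i² = 0.02250.
Trying n_f = 4 gives 1/n_i² = 0.04000, i.e. n_i ≈ 5; this pair matches.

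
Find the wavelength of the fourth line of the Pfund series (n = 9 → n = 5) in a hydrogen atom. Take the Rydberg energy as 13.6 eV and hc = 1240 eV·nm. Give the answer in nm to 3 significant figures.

3300 nm

The Pfund series terminates on n_f = 5; the fourth line has n_i = 5+4 = 9.
ΔE = 13.60 × (1/5² − 1/9²) = 0.3761 eV.
λ = 1240 / 0.3761 = 3300 nm.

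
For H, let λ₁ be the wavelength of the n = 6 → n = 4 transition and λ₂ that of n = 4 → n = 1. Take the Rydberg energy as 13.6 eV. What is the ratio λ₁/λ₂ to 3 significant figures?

27.0

λ ∝ 1/ΔE ∝ 1/(1/n_f² − 1/n_i²), and the Z² and hc factors cancel in the ratio.
λ₁/λ₂ = (1/1² − 1/4²)/(1/4² − 1/6²) = 0.9375/0.03472 = 27.0.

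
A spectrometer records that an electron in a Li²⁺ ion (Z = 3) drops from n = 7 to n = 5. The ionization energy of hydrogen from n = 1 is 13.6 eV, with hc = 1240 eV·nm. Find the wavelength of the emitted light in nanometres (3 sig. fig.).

For Z = 3 the level energies scale as Z², so the effective Rydberg energy is 13.6 × 9 = 122.4 eV.
ΔE = 122.4 × (1/5² − 1/7²) = 122.4 × 0.01959 = 2.398 eV.
λ = hc/ΔE = 1240 / 2.398 = 517 nm.

517 nm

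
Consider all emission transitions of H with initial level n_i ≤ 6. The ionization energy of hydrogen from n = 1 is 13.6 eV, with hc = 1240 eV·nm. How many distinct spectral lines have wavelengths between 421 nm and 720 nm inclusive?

Enumerate all n_i → n_f pairs with 1 ≤ n_f < n_i ≤ 6 and compute λ = 1240 / [13.6·1·(1/n_f² − 1/n_i²)].
Lines falling in [421, 720] nm: 5→2 (434.2 nm), 4→2 (486.3 nm), 3→2 (656.5 nm).

3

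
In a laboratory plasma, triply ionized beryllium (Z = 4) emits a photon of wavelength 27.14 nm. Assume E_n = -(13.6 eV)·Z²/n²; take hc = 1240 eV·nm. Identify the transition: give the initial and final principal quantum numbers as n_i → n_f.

n_i = 5, n_f = 2

The photon energy is ΔE = hc/λ = 1240 / 27.14 = 45.69 eV.
With Z = 4, ΔE = 217.6 × (1/n_f² − 1/n_i²), so 1/n_f² − 1/n_i² = 0.2100.
Trying n_f = 2 gives 1/n_i² = 0.04003, i.e. n_i ≈ 5; this pair matches.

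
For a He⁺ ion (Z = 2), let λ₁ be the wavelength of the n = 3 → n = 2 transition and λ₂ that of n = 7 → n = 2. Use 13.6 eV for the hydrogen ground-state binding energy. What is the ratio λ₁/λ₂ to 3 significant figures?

1.65

λ ∝ 1/ΔE ∝ 1/(1/n_f² − 1/n_i²), and the Z² and hc factors cancel in the ratio.
λ₁/λ₂ = (1/2² − 1/7²)/(1/2² − 1/3²) = 0.2296/0.1389 = 1.65.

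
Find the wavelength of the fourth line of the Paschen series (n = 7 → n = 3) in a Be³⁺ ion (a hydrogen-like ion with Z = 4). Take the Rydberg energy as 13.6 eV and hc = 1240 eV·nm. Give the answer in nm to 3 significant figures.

62.8 nm

The Paschen series terminates on n_f = 3; the fourth line has n_i = 3+4 = 7.
ΔE = 217.6 × (1/3² − 1/7²) = 19.74 eV.
λ = 1240 / 19.74 = 62.8 nm.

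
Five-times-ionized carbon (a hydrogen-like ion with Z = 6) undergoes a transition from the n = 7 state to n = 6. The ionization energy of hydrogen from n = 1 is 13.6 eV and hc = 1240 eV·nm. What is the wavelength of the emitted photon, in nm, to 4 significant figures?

343.7 nm

For Z = 6 the level energies scale as Z², so the effective Rydberg energy is 13.6 × 36 = 489.6 eV.
ΔE = 489.6 × (1/6² − 1/7²) = 489.6 × 0.007370 = 3.608 eV.
λ = hc/ΔE = 1240 / 3.608 = 343.7 nm.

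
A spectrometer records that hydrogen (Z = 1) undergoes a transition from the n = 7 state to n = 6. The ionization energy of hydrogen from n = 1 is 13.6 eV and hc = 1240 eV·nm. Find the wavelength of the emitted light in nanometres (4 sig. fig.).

12370 nm

ΔE = 13.60 × (1/6² − 1/7²) = 13.60 × 0.007370 = 0.1002 eV.
λ = hc/ΔE = 1240 / 0.1002 = 12370 nm.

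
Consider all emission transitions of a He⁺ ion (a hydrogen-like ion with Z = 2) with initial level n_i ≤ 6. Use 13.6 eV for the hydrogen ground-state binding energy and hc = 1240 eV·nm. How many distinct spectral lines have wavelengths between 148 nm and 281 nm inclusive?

Enumerate all n_i → n_f pairs with 1 ≤ n_f < n_i ≤ 6 and compute λ = 1240 / [13.6·4·(1/n_f² − 1/n_i²)].
Lines falling in [148, 281] nm: 3→2 (164.1 nm), 6→3 (273.5 nm).

2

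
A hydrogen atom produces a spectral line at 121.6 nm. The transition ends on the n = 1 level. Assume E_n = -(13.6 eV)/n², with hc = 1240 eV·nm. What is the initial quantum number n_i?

n_i = 2

The photon energy is ΔE = hc/λ = 1240 / 121.6 = 10.20 eV.
With Z = 1, ΔE = 13.60 × (1/n_f² − 1/n_i²), so 1/n_f² − 1/n_i² = 0.7498.
With n_f = 1: 1/n_i² = 1/1 − 0.7498 = 0.2502, so n_i ≈ 2.00.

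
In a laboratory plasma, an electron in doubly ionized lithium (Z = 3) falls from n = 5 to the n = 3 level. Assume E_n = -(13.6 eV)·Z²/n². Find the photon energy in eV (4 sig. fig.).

The Bohr energies scale as Z², so for Z = 3: E_n = −122.4/n² eV.
E_5 = −122.4/25 = −4.896 eV and E_3 = −122.4/9 = −13.60 eV.
The photon energy is |E_5 − E_3| = 8.704 eV.

8.704 eV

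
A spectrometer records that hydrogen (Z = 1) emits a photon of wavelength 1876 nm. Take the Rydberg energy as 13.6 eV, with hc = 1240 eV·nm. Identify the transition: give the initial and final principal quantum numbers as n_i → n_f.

The photon energy is ΔE = hc/λ = 1240 / 1876 = 0.6610 eV.
With Z = 1, ΔE = 13.60 × (1/n_f² − 1/n_i²), so 1/n_f² − 1/n_i² = 0.04860.
Trying n_f = 3 gives 1/n_i² = 0.06251, i.e. n_i ≈ 4; this pair matches.

n_i = 4, n_f = 3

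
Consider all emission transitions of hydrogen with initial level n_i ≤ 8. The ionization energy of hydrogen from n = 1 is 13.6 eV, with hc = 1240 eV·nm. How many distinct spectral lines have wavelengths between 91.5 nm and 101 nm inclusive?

5

Enumerate all n_i → n_f pairs with 1 ≤ n_f < n_i ≤ 8 and compute λ = 1240 / [13.6·1·(1/n_f² − 1/n_i²)].
Lines falling in [91.5, 101] nm: 8→1 (92.62 nm), 7→1 (93.08 nm), 6→1 (93.78 nm), 5→1 (94.98 nm), 4→1 (97.25 nm).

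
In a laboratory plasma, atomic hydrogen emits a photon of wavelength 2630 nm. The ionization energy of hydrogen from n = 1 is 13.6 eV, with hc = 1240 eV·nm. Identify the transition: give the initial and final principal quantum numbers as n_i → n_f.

The photon energy is ΔE = hc/λ = 1240 / 2630 = 0.4715 eV.
With Z = 1, ΔE = 13.60 × (1/n_f² − 1/n_i²), so 1/n_f² − 1/n_i² = 0.03467.
Trying n_f = 4 gives 1/n_i² = 0.02783, i.e. n_i ≈ 6; this pair matches.

n_i = 6, n_f = 4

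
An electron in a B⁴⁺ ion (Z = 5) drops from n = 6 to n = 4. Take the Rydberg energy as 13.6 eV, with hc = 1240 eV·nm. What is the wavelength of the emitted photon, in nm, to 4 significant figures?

105.0 nm

For Z = 5 the level energies scale as Z², so the effective Rydberg energy is 13.6 × 25 = 340.0 eV.
ΔE = 340.0 × (1/4² − 1/6²) = 340.0 × 0.03472 = 11.81 eV.
λ = hc/ΔE = 1240 / 11.81 = 105.0 nm.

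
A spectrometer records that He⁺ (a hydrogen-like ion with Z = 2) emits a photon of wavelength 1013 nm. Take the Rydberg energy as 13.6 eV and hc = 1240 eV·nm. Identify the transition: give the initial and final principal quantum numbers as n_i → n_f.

n_i = 5, n_f = 4

The photon energy is ΔE = hc/λ = 1240 / 1013 = 1.224 eV.
With Z = 2, ΔE = 54.40 × (1/n_f² − 1/n_i²), so 1/n_f² − 1/n_i² = 0.02250.
Trying n_f = 4 gives 1/n_i² = 0.04000, i.e. n_i ≈ 5; this pair matches.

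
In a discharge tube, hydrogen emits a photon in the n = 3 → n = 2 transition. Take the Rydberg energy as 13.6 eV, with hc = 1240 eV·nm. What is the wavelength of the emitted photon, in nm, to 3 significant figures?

ΔE = 13.60 × (1/2² − 1/3²) = 13.60 × 0.1389 = 1.889 eV.
λ = hc/ΔE = 1240 / 1.889 = 656 nm.

656 nm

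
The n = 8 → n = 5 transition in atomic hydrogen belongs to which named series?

The series is set by the lower level: n_f = 5 is the Pfund series.

Pfund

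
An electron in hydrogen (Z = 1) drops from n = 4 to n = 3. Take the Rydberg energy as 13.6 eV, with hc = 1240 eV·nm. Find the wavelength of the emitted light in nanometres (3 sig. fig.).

ΔE = 13.60 × (1/3² − 1/4²) = 13.60 × 0.04861 = 0.6611 eV.
λ = hc/ΔE = 1240 / 0.6611 = 1880 nm.

1880 nm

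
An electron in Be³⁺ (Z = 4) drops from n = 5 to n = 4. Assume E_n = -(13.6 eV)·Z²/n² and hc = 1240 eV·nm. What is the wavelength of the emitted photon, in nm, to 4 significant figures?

253.3 nm

For Z = 4 the level energies scale as Z², so the effective Rydberg energy is 13.6 × 16 = 217.6 eV.
ΔE = 217.6 × (1/4² − 1/5²) = 217.6 × 0.02250 = 4.896 eV.
λ = hc/ΔE = 1240 / 4.896 = 253.3 nm.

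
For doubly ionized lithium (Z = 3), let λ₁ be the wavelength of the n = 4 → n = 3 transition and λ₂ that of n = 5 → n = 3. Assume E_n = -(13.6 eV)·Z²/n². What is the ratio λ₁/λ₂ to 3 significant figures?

1.46

λ ∝ 1/ΔE ∝ 1/(1/n_f² − 1/n_i²), and the Z² and hc factors cancel in the ratio.
λ₁/λ₂ = (1/3² − 1/5²)/(1/3² − 1/4²) = 0.07111/0.04861 = 1.46.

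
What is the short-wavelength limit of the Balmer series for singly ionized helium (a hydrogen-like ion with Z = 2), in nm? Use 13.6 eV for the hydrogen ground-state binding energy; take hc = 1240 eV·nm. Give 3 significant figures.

The Balmer series has lower level n_f = 2; the series limit corresponds to n_i → ∞.
ΔE_max = 13.6 × 4 / 2² = 13.60 eV.
λ_min = 1240 / 13.60 = 91.2 nm.

91.2 nm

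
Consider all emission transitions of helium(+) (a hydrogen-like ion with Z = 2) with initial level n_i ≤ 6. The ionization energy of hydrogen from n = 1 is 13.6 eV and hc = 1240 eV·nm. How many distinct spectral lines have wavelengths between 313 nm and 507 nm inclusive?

Enumerate all n_i → n_f pairs with 1 ≤ n_f < n_i ≤ 6 and compute λ = 1240 / [13.6·4·(1/n_f² − 1/n_i²)].
Lines falling in [313, 507] nm: 5→3 (320.5 nm), 4→3 (468.9 nm).

2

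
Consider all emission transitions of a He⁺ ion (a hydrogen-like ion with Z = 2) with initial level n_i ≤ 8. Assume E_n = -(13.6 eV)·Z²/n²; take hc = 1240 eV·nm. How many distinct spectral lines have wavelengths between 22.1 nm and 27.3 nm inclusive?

6

Enumerate all n_i → n_f pairs with 1 ≤ n_f < n_i ≤ 8 and compute λ = 1240 / [13.6·4·(1/n_f² − 1/n_i²)].
Lines falling in [22.1, 27.3] nm: 8→1 (23.16 nm), 7→1 (23.27 nm), 6→1 (23.45 nm), 5→1 (23.74 nm), 4→1 (24.31 nm), 3→1 (25.64 nm).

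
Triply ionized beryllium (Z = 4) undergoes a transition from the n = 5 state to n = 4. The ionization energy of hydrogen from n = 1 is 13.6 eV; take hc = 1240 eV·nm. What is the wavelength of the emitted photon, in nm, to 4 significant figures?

253.3 nm

For Z = 4 the level energies scale as Z², so the effective Rydberg energy is 13.6 × 16 = 217.6 eV.
ΔE = 217.6 × (1/4² − 1/5²) = 217.6 × 0.02250 = 4.896 eV.
λ = hc/ΔE = 1240 / 4.896 = 253.3 nm.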